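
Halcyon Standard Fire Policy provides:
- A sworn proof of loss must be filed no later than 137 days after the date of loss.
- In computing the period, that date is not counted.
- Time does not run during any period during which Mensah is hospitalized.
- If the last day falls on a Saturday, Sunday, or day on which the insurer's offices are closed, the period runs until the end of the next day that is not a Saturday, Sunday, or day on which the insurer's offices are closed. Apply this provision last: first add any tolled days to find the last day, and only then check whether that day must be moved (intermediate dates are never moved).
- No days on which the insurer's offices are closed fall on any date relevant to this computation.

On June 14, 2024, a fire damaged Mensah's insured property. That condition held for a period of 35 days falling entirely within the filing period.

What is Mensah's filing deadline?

137 days after June 14, 2024 is October 29, 2024.
Tolling adds 35 days: October 29, 2024 + 35 days = December 3, 2024.
December 3, 2024 is a Tuesday and not a day on which the insurer's offices are closed, so no extension applies.

December 3, 2024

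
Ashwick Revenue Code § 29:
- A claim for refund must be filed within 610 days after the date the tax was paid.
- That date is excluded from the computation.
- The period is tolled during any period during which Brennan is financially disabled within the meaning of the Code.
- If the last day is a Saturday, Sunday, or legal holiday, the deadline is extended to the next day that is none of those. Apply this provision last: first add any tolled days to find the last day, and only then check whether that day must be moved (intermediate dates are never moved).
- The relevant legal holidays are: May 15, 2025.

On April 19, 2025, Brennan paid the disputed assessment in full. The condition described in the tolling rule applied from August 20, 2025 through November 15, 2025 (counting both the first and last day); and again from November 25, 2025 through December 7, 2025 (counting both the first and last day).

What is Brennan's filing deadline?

610 days after April 19, 2025 is December 20, 2026.
From August 20, 2025 through November 15, 2025 inclusive is 88 days; tolling adds 88 days: December 20, 2026 + 88 days = March 18, 2027.
From November 25, 2025 through December 7, 2025 inclusive is 13 days; tolling adds 13 days: March 18, 2027 + 13 days = March 31, 2027.
March 31, 2027 is a Wednesday and not a legal holiday, so no extension applies.

March 31, 2027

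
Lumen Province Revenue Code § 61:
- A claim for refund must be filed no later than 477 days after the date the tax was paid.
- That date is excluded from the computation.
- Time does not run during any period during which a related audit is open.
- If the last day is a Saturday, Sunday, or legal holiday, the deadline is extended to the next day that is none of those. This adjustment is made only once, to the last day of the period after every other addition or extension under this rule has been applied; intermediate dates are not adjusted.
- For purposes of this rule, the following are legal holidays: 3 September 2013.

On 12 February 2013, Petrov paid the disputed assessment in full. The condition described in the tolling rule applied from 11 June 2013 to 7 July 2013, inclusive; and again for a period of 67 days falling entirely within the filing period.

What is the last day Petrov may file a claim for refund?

477 days after 12 February 2013 is June 4, 2014.
From June 11, 2013 through July 7, 2013 inclusive is 27 days; tolling adds 27 days: June 4, 2014 + 27 days = July 1, 2014.
Tolling adds 67 days: July 1, 2014 + 67 days = September 6, 2014.
September 6, 2014 is Saturday; September 7, 2014 is Sunday. The next qualifying day is September 8, 2014.

September 8, 2014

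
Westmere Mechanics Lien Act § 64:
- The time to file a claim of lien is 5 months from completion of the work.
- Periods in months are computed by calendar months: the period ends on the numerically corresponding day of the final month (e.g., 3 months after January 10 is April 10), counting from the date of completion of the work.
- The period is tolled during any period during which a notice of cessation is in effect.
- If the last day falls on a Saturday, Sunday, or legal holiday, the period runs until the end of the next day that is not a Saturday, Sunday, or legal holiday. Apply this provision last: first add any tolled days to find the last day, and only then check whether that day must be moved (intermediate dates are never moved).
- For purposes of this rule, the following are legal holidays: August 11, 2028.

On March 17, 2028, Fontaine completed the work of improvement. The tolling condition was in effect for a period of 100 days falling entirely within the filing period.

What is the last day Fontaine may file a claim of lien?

5 months after March 17, 2028 is August 17, 2028.
Tolling adds 100 days: August 17, 2028 + 100 days = November 25, 2028.
November 25, 2028 is Saturday; November 26, 2028 is Sunday. The next qualifying day is November 27, 2028.

November 27, 2028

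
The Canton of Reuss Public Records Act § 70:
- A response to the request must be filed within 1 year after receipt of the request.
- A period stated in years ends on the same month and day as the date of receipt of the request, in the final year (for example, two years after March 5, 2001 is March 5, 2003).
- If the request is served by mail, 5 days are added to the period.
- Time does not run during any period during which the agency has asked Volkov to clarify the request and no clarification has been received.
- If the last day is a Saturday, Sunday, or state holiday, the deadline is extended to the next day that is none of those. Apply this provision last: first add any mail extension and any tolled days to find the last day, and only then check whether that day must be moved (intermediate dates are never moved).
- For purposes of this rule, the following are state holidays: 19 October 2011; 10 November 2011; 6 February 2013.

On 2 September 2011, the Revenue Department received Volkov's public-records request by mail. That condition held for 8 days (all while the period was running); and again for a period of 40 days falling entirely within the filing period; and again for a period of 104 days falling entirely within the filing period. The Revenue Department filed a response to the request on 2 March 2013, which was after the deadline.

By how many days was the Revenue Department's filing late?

1 year after 2 September 2011 is September 2, 2012.
Service was by mail, adding 5 days: September 2, 2012 + 5 days = September 7, 2012.
Tolling adds 8 days: September 7, 2012 + 8 days = September 15, 2012.
Tolling adds 40 days: September 15, 2012 + 40 days = October 25, 2012.
Tolling adds 104 days: October 25, 2012 + 104 days = February 6, 2013.
February 6, 2013 is a listed holiday. The next qualifying day is February 7, 2013.
The deadline is February 7, 2013; from February 7, 2013 to March 2, 2013 is 23 days.

23 days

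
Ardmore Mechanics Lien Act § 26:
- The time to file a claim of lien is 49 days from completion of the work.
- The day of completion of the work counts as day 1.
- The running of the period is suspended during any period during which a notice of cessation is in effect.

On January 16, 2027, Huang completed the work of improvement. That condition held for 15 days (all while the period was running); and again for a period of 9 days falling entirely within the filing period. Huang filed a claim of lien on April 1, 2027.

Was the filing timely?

Counting January 16, 2027 as day 1, day 49 is March 5, 2027.
Tolling adds 15 days: March 5, 2027 + 15 days = March 20, 2027.
Tolling adds 9 days: March 20, 2027 + 9 days = March 29, 2027.
The deadline is March 29, 2027; the filing on April 1, 2027 is after that date.

No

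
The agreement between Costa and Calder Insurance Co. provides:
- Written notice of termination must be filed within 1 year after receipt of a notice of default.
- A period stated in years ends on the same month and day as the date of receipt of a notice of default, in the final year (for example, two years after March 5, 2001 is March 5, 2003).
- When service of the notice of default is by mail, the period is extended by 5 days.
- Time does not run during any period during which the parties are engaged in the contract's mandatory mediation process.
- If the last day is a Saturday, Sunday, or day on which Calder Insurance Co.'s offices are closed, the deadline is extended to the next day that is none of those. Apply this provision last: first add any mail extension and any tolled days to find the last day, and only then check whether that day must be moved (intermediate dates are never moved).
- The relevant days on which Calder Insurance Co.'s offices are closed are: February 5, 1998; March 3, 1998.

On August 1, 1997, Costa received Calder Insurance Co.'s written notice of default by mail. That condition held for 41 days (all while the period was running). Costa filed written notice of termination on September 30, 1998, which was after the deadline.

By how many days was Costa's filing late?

1 year after August 1, 1997 is August 1, 1998.
Service was by mail, adding 5 days: August 1, 1998 + 5 days = August 6, 1998.
Tolling adds 41 days: August 6, 1998 + 41 days = September 16, 1998.
September 16, 1998 is a Wednesday and not a day on which Calder Insurance Co.'s offices are closed, so no extension applies.
The deadline is September 16, 1998; from September 16, 1998 to September 30, 1998 is 14 days.

14 days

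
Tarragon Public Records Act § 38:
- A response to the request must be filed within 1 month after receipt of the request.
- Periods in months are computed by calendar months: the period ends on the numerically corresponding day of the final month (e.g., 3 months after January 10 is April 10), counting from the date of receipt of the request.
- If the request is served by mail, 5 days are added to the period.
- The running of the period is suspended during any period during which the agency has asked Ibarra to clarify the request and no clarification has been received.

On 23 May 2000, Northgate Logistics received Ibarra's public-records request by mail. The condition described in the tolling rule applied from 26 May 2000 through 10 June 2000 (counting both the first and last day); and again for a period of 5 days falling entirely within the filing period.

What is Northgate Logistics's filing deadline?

July 19, 2000

1 month after 23 May 2000 is June 23, 2000.
Service was by mail, adding 5 days: June 23, 2000 + 5 days = June 28, 2000.
From May 26, 2000 through June 10, 2000 inclusive is 16 days; tolling adds 16 days: June 28, 2000 + 16 days = July 14, 2000.
Tolling adds 5 days: July 14, 2000 + 5 days = July 19, 2000.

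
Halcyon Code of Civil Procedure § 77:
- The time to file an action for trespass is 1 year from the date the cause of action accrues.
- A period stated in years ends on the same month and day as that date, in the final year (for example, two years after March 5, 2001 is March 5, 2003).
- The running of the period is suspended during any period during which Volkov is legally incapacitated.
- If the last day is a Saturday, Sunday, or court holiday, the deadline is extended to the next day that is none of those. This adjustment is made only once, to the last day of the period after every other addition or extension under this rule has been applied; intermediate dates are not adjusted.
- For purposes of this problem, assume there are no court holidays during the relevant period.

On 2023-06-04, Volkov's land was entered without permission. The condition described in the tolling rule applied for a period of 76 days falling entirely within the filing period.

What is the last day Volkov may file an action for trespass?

August 19, 2024

1 year after 2023-06-04 is June 4, 2024.
Tolling adds 76 days: June 4, 2024 + 76 days = August 19, 2024.
August 19, 2024 is a Monday and not a court holiday, so no extension applies.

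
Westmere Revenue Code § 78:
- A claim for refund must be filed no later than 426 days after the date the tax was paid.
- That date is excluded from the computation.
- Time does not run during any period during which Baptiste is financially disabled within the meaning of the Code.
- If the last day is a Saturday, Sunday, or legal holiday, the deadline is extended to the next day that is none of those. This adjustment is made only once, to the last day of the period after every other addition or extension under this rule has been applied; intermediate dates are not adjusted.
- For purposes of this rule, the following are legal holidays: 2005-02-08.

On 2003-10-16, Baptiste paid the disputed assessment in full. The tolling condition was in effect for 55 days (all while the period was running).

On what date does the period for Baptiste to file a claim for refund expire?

February 9, 2005

426 days after 2003-10-16 is December 15, 2004.
Tolling adds 55 days: December 15, 2004 + 55 days = February 8, 2005.
February 8, 2005 is a listed holiday. The next qualifying day is February 9, 2005.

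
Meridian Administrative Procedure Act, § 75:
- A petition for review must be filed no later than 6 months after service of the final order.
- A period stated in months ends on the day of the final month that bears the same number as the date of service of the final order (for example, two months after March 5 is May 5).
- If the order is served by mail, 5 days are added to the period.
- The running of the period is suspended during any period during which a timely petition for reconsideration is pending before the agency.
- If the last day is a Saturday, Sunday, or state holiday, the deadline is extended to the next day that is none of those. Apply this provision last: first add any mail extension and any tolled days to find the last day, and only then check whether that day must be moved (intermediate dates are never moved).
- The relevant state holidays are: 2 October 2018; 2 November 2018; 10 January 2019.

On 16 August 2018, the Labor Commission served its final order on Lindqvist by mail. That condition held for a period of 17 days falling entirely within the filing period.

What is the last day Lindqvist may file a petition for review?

6 months after 16 August 2018 is February 16, 2019.
Service was by mail, adding 5 days: February 16, 2019 + 5 days = February 21, 2019.
Tolling adds 17 days: February 21, 2019 + 17 days = March 10, 2019.
March 10, 2019 is Sunday. The next qualifying day is March 11, 2019.

March 11, 2019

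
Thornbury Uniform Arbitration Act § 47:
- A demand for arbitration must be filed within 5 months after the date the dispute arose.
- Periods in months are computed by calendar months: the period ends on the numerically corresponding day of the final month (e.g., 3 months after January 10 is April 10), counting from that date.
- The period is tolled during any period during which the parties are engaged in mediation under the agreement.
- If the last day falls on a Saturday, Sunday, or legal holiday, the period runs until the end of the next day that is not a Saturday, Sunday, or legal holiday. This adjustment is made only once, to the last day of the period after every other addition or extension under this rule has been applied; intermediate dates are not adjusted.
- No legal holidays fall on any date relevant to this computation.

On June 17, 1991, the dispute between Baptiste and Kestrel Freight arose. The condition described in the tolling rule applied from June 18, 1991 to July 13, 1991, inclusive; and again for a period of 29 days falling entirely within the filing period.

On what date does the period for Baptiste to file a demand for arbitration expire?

5 months after June 17, 1991 is November 17, 1991.
From June 18, 1991 through July 13, 1991 inclusive is 26 days; tolling adds 26 days: November 17, 1991 + 26 days = December 13, 1991.
Tolling adds 29 days: December 13, 1991 + 29 days = January 11, 1992.
January 11, 1992 is Saturday; January 12, 1992 is Sunday. The next qualifying day is January 13, 1992.

January 13, 1992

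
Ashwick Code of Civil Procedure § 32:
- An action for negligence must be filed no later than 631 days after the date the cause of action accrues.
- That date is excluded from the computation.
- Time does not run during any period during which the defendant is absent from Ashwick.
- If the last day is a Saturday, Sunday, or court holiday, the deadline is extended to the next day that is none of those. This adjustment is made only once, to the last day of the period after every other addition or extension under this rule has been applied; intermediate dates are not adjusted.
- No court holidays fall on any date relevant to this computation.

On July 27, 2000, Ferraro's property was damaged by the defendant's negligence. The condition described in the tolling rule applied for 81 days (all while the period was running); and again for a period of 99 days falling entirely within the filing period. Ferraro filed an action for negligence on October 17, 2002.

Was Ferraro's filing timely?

No

631 days after July 27, 2000 is April 19, 2002.
Tolling adds 81 days: April 19, 2002 + 81 days = July 9, 2002.
Tolling adds 99 days: July 9, 2002 + 99 days = October 16, 2002.
October 16, 2002 is a Wednesday and not a court holiday, so no extension applies.
The deadline is October 16, 2002; the filing on October 17, 2002 is after that date.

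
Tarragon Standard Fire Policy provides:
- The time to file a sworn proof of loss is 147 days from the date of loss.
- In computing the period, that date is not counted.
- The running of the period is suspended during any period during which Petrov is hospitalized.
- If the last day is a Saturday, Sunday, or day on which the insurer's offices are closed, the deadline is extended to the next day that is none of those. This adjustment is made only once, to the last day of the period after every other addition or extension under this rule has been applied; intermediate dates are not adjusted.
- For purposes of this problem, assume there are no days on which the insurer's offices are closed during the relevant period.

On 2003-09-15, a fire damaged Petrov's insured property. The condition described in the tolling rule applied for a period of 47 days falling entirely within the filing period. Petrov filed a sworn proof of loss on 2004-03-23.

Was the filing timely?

147 days after 2003-09-15 is February 9, 2004.
Tolling adds 47 days: February 9, 2004 + 47 days = March 27, 2004.
March 27, 2004 is Saturday; March 28, 2004 is Sunday. The next qualifying day is March 29, 2004.
The deadline is March 29, 2004; the filing on March 23, 2004 is on or before that date.

Yes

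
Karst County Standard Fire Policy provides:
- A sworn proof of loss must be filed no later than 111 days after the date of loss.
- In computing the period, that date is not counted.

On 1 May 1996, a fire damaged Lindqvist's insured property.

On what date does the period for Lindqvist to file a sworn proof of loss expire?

August 20, 1996

111 days after 1 May 1996 is August 20, 1996.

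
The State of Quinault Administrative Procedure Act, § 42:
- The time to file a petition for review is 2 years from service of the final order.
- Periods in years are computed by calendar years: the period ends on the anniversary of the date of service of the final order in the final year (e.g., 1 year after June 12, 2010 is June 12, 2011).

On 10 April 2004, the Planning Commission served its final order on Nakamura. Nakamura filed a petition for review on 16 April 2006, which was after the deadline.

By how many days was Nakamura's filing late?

2 years after 10 April 2004 is April 10, 2006.
The deadline is April 10, 2006; from April 10, 2006 to April 16, 2006 is 6 days.

6 days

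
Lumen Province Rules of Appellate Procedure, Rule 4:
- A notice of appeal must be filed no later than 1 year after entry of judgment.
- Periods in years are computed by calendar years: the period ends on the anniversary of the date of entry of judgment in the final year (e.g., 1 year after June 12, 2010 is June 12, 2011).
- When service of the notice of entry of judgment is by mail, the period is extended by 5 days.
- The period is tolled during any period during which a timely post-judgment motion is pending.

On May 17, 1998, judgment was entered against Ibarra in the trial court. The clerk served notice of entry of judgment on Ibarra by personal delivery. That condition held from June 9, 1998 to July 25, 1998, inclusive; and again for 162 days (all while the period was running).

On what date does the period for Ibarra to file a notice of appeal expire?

1 year after May 17, 1998 is May 17, 1999.
Service was not by mail, so no mail extension applies.
From June 9, 1998 through July 25, 1998 inclusive is 47 days; tolling adds 47 days: May 17, 1999 + 47 days = July 3, 1999.
Tolling adds 162 days: July 3, 1999 + 162 days = December 12, 1999.

December 12, 1999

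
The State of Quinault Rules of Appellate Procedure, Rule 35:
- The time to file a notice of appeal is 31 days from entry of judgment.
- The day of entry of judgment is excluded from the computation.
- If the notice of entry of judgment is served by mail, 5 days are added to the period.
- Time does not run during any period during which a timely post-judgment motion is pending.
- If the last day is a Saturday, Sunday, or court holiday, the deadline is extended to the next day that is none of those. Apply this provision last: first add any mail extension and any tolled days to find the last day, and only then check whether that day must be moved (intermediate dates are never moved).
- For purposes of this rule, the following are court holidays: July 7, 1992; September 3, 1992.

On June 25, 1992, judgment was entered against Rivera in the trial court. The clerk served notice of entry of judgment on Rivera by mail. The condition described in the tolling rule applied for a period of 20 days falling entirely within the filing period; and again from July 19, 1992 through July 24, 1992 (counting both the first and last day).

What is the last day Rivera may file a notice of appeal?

August 26, 1992

31 days after June 25, 1992 is July 26, 1992.
Service was by mail, adding 5 days: July 26, 1992 + 5 days = July 31, 1992.
Tolling adds 20 days: July 31, 1992 + 20 days = August 20, 1992.
From July 19, 1992 through July 24, 1992 inclusive is 6 days; tolling adds 6 days: August 20, 1992 + 6 days = August 26, 1992.
August 26, 1992 is a Wednesday and not a court holiday, so no extension applies.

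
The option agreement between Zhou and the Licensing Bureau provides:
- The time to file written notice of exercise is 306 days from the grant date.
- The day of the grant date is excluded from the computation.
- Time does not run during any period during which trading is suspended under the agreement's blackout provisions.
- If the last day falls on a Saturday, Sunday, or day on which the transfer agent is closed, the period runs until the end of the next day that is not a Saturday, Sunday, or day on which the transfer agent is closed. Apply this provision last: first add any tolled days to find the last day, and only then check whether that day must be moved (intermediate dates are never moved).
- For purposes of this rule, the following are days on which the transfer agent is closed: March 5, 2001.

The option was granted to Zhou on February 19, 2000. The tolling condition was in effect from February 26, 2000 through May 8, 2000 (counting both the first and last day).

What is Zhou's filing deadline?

March 6, 2001

306 days after February 19, 2000 is December 21, 2000.
From February 26, 2000 through May 8, 2000 inclusive is 73 days; tolling adds 73 days: December 21, 2000 + 73 days = March 4, 2001.
March 4, 2001 is Sunday; March 5, 2001 is a listed holiday. The next qualifying day is March 6, 2001.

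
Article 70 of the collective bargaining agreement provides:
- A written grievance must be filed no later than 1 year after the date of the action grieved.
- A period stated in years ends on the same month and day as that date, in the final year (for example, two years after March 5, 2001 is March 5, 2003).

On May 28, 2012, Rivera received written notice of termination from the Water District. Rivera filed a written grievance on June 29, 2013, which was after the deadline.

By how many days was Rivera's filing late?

32 days

1 year after May 28, 2012 is May 28, 2013.
The deadline is May 28, 2013; from May 28, 2013 to June 29, 2013 is 32 days.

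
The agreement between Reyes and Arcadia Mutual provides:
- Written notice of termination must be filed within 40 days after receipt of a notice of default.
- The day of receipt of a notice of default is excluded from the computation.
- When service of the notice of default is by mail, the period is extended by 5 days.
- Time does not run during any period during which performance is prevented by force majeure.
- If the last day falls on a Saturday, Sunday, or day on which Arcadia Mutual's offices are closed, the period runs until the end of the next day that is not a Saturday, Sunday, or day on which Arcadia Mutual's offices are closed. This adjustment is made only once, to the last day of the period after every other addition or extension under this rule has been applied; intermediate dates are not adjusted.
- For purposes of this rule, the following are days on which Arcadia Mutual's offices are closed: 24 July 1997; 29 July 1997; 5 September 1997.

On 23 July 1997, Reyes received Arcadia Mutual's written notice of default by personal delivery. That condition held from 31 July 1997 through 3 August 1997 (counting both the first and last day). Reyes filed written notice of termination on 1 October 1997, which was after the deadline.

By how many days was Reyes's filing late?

40 days after 23 July 1997 is September 1, 1997.
Service was not by mail, so no mail extension applies.
From July 31, 1997 through August 3, 1997 inclusive is 4 days; tolling adds 4 days: September 1, 1997 + 4 days = September 5, 1997.
September 5, 1997 is a listed holiday; September 6, 1997 is Saturday; September 7, 1997 is Sunday. The next qualifying day is September 8, 1997.
The deadline is September 8, 1997; from September 8, 1997 to October 1, 1997 is 23 days.

23 days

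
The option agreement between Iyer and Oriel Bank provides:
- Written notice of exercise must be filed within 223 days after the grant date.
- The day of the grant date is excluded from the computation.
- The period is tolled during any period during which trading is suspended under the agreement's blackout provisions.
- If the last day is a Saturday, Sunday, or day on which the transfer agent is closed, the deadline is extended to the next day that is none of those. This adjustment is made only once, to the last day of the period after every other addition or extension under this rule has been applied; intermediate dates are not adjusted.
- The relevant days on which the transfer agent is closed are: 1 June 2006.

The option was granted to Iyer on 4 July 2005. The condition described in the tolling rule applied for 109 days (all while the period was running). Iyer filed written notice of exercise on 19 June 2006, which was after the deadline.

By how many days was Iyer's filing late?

17 days

223 days after 4 July 2005 is February 12, 2006.
Tolling adds 109 days: February 12, 2006 + 109 days = June 1, 2006.
June 1, 2006 is a listed holiday. The next qualifying day is June 2, 2006.
The deadline is June 2, 2006; from June 2, 2006 to June 19, 2006 is 17 days.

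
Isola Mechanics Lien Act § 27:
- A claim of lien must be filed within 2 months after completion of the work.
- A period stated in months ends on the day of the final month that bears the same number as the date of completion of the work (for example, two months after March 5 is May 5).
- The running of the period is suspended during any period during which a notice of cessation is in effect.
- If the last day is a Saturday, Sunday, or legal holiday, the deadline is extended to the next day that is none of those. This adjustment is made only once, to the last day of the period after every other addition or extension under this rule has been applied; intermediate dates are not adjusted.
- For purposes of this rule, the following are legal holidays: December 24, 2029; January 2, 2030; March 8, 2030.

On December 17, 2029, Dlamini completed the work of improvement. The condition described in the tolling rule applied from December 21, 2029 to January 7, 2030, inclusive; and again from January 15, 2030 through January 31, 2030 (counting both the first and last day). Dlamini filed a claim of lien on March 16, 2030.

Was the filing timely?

Yes

2 months after December 17, 2029 is February 17, 2030.
From December 21, 2029 through January 7, 2030 inclusive is 18 days; tolling adds 18 days: February 17, 2030 + 18 days = March 7, 2030.
From January 15, 2030 through January 31, 2030 inclusive is 17 days; tolling adds 17 days: March 7, 2030 + 17 days = March 24, 2030.
March 24, 2030 is Sunday. The next qualifying day is March 25, 2030.
The deadline is March 25, 2030; the filing on March 16, 2030 is on or before that date.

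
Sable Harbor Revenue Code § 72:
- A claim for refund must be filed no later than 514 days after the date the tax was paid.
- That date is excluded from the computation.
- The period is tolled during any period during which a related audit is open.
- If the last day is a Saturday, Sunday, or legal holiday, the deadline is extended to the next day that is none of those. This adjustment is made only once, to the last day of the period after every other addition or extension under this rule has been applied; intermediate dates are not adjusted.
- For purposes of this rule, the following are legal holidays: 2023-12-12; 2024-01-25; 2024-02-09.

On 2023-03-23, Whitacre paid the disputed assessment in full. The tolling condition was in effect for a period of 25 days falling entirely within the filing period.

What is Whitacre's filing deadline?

September 12, 2024

514 days after 2023-03-23 is August 18, 2024.
Tolling adds 25 days: August 18, 2024 + 25 days = September 12, 2024.
September 12, 2024 is a Thursday and not a legal holiday, so no extension applies.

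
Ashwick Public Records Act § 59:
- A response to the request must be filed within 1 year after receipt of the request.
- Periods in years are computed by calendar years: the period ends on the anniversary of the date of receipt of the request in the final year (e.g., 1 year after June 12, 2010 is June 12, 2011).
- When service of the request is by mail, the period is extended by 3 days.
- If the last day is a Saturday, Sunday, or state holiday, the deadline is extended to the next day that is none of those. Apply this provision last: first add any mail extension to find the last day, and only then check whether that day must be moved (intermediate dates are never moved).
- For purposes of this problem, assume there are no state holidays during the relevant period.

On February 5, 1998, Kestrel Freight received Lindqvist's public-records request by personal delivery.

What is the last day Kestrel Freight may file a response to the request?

1 year after February 5, 1998 is February 5, 1999.
Service was not by mail, so no mail extension applies.
February 5, 1999 is a Friday and not a state holiday, so no extension applies.

February 5, 1999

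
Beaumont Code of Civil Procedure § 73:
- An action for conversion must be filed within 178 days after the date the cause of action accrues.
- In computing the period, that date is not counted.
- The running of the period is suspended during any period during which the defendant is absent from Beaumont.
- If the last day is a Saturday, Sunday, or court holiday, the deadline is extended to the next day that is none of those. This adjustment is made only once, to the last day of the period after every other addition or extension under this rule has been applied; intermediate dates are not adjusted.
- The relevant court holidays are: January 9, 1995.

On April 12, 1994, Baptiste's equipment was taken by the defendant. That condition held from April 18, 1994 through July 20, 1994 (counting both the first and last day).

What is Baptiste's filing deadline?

178 days after April 12, 1994 is October 7, 1994.
From April 18, 1994 through July 20, 1994 inclusive is 94 days; tolling adds 94 days: October 7, 1994 + 94 days = January 9, 1995.
January 9, 1995 is a listed holiday. The next qualifying day is January 10, 1995.

January 10, 1995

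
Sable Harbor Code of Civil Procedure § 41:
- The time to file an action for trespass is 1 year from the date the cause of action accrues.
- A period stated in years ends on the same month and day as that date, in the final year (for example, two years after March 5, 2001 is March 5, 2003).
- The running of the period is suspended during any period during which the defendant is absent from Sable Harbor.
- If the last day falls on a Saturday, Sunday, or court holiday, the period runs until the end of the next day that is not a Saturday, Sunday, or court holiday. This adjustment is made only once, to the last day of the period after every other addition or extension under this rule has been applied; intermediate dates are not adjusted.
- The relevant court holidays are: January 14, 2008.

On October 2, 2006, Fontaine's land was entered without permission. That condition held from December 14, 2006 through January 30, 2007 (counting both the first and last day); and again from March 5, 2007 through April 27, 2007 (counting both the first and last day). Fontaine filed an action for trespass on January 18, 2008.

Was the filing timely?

1 year after October 2, 2006 is October 2, 2007.
From December 14, 2006 through January 30, 2007 inclusive is 48 days; tolling adds 48 days: October 2, 2007 + 48 days = November 19, 2007.
From March 5, 2007 through April 27, 2007 inclusive is 54 days; tolling adds 54 days: November 19, 2007 + 54 days = January 12, 2008.
January 12, 2008 is Saturday; January 13, 2008 is Sunday; January 14, 2008 is a listed holiday. The next qualifying day is January 15, 2008.
The deadline is January 15, 2008; the filing on January 18, 2008 is after that date.

No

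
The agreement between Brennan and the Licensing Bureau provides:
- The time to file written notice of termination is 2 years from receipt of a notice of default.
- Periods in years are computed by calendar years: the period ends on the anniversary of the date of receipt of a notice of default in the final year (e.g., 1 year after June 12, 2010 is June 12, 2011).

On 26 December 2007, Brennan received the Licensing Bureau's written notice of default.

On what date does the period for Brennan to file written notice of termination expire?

2 years after 26 December 2007 is December 26, 2009.

December 26, 2009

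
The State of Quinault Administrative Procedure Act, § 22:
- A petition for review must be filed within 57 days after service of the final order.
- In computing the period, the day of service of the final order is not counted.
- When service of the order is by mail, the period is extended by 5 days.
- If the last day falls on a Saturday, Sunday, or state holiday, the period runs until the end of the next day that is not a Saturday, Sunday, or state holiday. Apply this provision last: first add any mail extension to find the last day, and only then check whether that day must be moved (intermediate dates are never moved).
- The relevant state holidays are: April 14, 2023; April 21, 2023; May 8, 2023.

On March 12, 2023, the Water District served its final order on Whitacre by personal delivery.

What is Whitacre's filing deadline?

57 days after March 12, 2023 is May 8, 2023.
Service was not by mail, so no mail extension applies.
May 8, 2023 is a listed holiday. The next qualifying day is May 9, 2023.

May 9, 2023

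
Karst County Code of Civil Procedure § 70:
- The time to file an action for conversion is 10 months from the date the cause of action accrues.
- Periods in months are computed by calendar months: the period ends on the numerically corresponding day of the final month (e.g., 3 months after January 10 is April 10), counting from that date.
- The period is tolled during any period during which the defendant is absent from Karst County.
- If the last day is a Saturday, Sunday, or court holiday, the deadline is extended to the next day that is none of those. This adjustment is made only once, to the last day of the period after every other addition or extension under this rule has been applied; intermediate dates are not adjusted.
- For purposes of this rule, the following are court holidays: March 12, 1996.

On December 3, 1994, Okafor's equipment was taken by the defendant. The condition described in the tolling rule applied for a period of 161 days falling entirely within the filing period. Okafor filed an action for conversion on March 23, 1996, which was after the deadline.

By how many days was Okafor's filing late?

10 months after December 3, 1994 is October 3, 1995.
Tolling adds 161 days: October 3, 1995 + 161 days = March 12, 1996.
March 12, 1996 is a listed holiday. The next qualifying day is March 13, 1996.
The deadline is March 13, 1996; from March 13, 1996 to March 23, 1996 is 10 days.

10 days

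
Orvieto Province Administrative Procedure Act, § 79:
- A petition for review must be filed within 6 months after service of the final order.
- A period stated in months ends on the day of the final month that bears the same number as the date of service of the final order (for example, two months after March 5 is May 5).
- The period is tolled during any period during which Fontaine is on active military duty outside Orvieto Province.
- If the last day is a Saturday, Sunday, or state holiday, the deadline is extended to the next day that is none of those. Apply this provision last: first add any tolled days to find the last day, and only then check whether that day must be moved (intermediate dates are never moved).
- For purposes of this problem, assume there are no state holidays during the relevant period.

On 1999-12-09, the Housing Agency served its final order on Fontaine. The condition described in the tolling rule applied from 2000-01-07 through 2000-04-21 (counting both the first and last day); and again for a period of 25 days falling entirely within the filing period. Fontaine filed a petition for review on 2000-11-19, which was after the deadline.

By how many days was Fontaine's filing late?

6 months after 1999-12-09 is June 9, 2000.
From January 7, 2000 through April 21, 2000 inclusive is 106 days; tolling adds 106 days: June 9, 2000 + 106 days = September 23, 2000.
Tolling adds 25 days: September 23, 2000 + 25 days = October 18, 2000.
October 18, 2000 is a Wednesday and not a state holiday, so no extension applies.
The deadline is October 18, 2000; from October 18, 2000 to November 19, 2000 is 32 days.

32 days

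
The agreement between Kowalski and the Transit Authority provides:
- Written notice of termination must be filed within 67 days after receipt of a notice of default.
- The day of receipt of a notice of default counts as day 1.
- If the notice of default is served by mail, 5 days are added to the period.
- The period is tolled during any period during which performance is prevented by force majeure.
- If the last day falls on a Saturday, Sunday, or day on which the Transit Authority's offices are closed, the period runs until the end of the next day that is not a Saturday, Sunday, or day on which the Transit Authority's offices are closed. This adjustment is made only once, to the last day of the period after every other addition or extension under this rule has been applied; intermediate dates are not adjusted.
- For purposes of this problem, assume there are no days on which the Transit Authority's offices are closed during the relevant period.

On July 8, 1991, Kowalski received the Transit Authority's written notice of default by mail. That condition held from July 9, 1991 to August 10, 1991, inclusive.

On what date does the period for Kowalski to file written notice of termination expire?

October 21, 1991

Counting July 8, 1991 as day 1, day 67 is September 12, 1991.
Service was by mail, adding 5 days: September 12, 1991 + 5 days = September 17, 1991.
From July 9, 1991 through August 10, 1991 inclusive is 33 days; tolling adds 33 days: September 17, 1991 + 33 days = October 20, 1991.
October 20, 1991 is Sunday. The next qualifying day is October 21, 1991.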